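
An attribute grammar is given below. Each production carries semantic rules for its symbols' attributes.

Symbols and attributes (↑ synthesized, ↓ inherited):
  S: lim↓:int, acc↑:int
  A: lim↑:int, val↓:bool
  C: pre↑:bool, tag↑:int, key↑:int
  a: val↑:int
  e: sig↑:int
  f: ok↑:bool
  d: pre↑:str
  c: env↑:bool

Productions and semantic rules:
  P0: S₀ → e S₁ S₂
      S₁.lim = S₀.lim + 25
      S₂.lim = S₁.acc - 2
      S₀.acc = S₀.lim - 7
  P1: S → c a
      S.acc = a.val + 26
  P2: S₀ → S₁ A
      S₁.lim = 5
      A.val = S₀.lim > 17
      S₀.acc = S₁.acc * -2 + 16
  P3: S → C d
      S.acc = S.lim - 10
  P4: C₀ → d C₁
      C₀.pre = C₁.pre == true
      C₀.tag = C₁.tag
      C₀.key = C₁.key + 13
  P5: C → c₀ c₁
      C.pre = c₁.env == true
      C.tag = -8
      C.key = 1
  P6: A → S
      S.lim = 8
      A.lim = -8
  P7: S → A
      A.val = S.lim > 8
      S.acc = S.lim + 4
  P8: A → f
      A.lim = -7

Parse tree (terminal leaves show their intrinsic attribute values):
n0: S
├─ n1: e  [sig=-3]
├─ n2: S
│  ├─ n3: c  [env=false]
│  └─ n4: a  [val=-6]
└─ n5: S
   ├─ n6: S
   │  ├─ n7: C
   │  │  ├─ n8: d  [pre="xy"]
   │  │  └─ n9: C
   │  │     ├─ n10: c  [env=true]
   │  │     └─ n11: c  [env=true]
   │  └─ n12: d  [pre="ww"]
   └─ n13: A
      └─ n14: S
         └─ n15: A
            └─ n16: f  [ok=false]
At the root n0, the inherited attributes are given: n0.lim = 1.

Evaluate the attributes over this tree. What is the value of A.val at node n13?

true

1. n0.lim = 1  [given at root]
2. n1.sig = -3  [terminal]
3. n2.lim = 26  [S₀.lim + 25]
4. n3.env = false  [terminal]
5. n4.val = -6  [terminal]
6. n2.acc = 20  [a.val + 26]
7. n5.lim = 18  [S₁.acc - 2]
8. n6.lim = 5  [5]
9. n8.pre = "xy"  [terminal]
10. n10.env = true  [terminal]
11. n11.env = true  [terminal]
12. n9.pre = true  [c₁.env == true]
13. n9.tag = -8  [-8]
14. n9.key = 1  [1]
15. n7.pre = true  [C₁.pre == true]
16. n7.tag = -8  [C₁.tag]
17. n7.key = 14  [C₁.key + 13]
18. n12.pre = "ww"  [terminal]
19. n6.acc = -5  [S.lim - 10]
20. n13.val = true  [S₀.lim > 17]
21. n14.lim = 8  [8]
22. n15.val = false  [S.lim > 8]
23. n16.ok = false  [terminal]
24. n15.lim = -7  [-7]
25. n14.acc = 12  [S.lim + 4]
26. n13.lim = -8  [-8]
27. n5.acc = 26  [S₁.acc * -2 + 16]
28. n0.acc = -6  [S₀.lim - 7]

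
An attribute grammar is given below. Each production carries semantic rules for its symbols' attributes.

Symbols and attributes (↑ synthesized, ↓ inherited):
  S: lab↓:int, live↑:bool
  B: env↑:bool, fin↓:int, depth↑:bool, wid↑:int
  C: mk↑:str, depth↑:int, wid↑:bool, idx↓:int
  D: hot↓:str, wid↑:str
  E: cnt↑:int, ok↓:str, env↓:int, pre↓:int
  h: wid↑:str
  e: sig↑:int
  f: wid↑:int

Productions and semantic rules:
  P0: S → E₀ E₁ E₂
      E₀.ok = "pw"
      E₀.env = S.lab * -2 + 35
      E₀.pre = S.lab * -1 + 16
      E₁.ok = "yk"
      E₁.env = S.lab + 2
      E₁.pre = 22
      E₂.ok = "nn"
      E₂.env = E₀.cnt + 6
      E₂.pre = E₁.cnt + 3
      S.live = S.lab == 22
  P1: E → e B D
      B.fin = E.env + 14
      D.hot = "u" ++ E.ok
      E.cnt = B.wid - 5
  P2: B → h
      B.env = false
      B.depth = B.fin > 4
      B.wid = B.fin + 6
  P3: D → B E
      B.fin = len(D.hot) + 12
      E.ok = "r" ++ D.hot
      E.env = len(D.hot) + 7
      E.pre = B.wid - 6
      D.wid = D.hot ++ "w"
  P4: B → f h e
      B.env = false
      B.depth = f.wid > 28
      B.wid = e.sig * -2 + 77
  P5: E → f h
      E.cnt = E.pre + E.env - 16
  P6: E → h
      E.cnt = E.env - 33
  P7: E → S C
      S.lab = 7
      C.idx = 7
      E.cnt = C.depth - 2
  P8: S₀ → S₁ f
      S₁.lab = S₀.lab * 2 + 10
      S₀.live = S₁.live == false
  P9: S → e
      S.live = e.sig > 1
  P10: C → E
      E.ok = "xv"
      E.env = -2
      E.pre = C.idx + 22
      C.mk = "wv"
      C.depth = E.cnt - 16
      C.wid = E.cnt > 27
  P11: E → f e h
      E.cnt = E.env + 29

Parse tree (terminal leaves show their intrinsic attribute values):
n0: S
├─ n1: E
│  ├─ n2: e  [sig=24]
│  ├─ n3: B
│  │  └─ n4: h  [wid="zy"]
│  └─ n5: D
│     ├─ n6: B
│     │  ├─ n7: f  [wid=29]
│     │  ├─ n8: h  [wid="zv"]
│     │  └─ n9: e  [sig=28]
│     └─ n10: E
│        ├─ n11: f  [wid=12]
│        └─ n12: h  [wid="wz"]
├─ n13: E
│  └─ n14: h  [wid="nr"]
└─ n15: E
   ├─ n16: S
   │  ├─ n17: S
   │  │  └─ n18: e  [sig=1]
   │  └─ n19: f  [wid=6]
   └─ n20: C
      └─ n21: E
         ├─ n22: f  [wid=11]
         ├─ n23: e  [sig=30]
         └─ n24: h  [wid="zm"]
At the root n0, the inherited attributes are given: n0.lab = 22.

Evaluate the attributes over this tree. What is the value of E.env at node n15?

1. n0.lab = 22  [given at root]
2. n1.ok = "pw"  ["pw"]
3. n1.env = -9  [S.lab * -2 + 35]
4. n1.pre = -6  [S.lab * -1 + 16]
5. n2.sig = 24  [terminal]
6. n3.fin = 5  [E.env + 14]
7. n4.wid = "zy"  [terminal]
8. n3.env = false  [false]
9. n3.depth = true  [B.fin > 4]
10. n3.wid = 11  [B.fin + 6]
11. n5.hot = "upw"  ["u" ++ E.ok]
12. n6.fin = 15  [len(D.hot) + 12]
13. n7.wid = 29  [terminal]
14. n8.wid = "zv"  [terminal]
15. n9.sig = 28  [terminal]
16. n6.env = false  [false]
17. n6.depth = true  [f.wid > 28]
18. n6.wid = 21  [e.sig * -2 + 77]
19. n10.ok = "rupw"  ["r" ++ D.hot]
20. n10.env = 10  [len(D.hot) + 7]
21. n10.pre = 15  [B.wid - 6]
22. n11.wid = 12  [terminal]
23. n12.wid = "wz"  [terminal]
24. n10.cnt = 9  [E.pre + E.env - 16]
25. n5.wid = "upww"  [D.hot ++ "w"]
26. n1.cnt = 6  [B.wid - 5]
27. n13.ok = "yk"  ["yk"]
28. n13.env = 24  [S.lab + 2]
29. n13.pre = 22  [22]
30. n14.wid = "nr"  [terminal]
31. n13.cnt = -9  [E.env - 33]
32. n15.ok = "nn"  ["nn"]
33. n15.env = 12  [E₀.cnt + 6]
34. n15.pre = -6  [E₁.cnt + 3]
35. n16.lab = 7  [7]
36. n17.lab = 24  [S₀.lab * 2 + 10]
37. n18.sig = 1  [terminal]
38. n17.live = false  [e.sig > 1]
39. n19.wid = 6  [terminal]
40. n16.live = true  [S₁.live == false]
41. n20.idx = 7  [7]
42. n21.ok = "xv"  ["xv"]
43. n21.env = -2  [-2]
44. n21.pre = 29  [C.idx + 22]
45. n22.wid = 11  [terminal]
46. n23.sig = 30  [terminal]
47. n24.wid = "zm"  [terminal]
48. n21.cnt = 27  [E.env + 29]
49. n20.mk = "wv"  ["wv"]
50. n20.depth = 11  [E.cnt - 16]
51. n20.wid = false  [E.cnt > 27]
52. n15.cnt = 9  [C.depth - 2]
53. n0.live = true  [S.lab == 22]

12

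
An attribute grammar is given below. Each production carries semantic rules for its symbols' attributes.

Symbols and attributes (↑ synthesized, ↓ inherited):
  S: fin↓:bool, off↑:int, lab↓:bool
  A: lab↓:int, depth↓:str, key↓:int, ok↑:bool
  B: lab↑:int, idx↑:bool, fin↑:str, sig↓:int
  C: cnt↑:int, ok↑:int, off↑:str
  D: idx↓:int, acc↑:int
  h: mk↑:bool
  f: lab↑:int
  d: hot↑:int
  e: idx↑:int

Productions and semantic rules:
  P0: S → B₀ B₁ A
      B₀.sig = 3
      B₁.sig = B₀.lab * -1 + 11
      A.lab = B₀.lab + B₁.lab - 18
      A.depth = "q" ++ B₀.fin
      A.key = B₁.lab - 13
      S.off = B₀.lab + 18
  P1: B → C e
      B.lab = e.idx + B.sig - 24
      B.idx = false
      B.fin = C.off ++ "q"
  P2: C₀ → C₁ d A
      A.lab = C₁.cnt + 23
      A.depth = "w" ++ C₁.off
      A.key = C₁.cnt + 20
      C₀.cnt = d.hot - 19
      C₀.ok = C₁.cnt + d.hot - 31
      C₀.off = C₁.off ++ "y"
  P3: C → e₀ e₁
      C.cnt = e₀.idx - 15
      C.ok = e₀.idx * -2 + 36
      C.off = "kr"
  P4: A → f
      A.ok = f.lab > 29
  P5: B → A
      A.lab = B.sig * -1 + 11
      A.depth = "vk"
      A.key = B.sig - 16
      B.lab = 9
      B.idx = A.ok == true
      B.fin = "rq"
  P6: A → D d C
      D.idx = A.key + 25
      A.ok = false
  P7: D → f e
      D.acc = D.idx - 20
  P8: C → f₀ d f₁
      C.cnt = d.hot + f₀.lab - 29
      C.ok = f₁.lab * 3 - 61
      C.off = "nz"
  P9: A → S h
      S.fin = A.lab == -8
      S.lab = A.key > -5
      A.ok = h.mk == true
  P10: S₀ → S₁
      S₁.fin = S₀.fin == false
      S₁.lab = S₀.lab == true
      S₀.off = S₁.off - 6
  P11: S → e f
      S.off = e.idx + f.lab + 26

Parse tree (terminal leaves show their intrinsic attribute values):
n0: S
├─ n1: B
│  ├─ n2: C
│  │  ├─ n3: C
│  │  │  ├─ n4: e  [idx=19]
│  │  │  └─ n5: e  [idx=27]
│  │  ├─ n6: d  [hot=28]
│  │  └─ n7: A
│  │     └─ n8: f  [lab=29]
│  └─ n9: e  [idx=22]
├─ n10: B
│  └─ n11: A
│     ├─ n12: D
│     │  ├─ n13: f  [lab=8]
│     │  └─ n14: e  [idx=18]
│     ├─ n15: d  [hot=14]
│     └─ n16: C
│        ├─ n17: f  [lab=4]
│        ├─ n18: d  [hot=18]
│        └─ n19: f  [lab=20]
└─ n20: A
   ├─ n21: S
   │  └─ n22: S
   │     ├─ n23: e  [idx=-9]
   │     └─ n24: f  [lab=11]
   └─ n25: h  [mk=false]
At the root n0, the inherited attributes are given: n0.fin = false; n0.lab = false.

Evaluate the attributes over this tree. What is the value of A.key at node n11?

-6

1. n0.fin = false  [given at root]
2. n0.lab = false  [given at root]
3. n1.sig = 3  [3]
4. n4.idx = 19  [terminal]
5. n5.idx = 27  [terminal]
6. n3.cnt = 4  [e₀.idx - 15]
7. n3.ok = -2  [e₀.idx * -2 + 36]
8. n3.off = "kr"  ["kr"]
9. n6.hot = 28  [terminal]
10. n7.lab = 27  [C₁.cnt + 23]
11. n7.depth = "wkr"  ["w" ++ C₁.off]
12. n7.key = 24  [C₁.cnt + 20]
13. n8.lab = 29  [terminal]
14. n7.ok = false  [f.lab > 29]
15. n2.cnt = 9  [d.hot - 19]
16. n2.ok = 1  [C₁.cnt + d.hot - 31]
17. n2.off = "kry"  [C₁.off ++ "y"]
18. n9.idx = 22  [terminal]
19. n1.lab = 1  [e.idx + B.sig - 24]
20. n1.idx = false  [false]
21. n1.fin = "kryq"  [C.off ++ "q"]
22. n10.sig = 10  [B₀.lab * -1 + 11]
23. n11.lab = 1  [B.sig * -1 + 11]
24. n11.depth = "vk"  ["vk"]
25. n11.key = -6  [B.sig - 16]
26. n12.idx = 19  [A.key + 25]
27. n13.lab = 8  [terminal]
28. n14.idx = 18  [terminal]
29. n12.acc = -1  [D.idx - 20]
30. n15.hot = 14  [terminal]
31. n17.lab = 4  [terminal]
32. n18.hot = 18  [terminal]
33. n19.lab = 20  [terminal]
34. n16.cnt = -7  [d.hot + f₀.lab - 29]
35. n16.ok = -1  [f₁.lab * 3 - 61]
36. n16.off = "nz"  ["nz"]
37. n11.ok = false  [false]
38. n10.lab = 9  [9]
39. n10.idx = false  [A.ok == true]
40. n10.fin = "rq"  ["rq"]
41. n20.lab = -8  [B₀.lab + B₁.lab - 18]
42. n20.depth = "qkryq"  ["q" ++ B₀.fin]
43. n20.key = -4  [B₁.lab - 13]
44. n21.fin = true  [A.lab == -8]
45. n21.lab = true  [A.key > -5]
46. n22.fin = false  [S₀.fin == false]
47. n22.lab = true  [S₀.lab == true]
48. n23.idx = -9  [terminal]
49. n24.lab = 11  [terminal]
50. n22.off = 28  [e.idx + f.lab + 26]
51. n21.off = 22  [S₁.off - 6]
52. n25.mk = false  [terminal]
53. n20.ok = false  [h.mk == true]
54. n0.off = 19  [B₀.lab + 18]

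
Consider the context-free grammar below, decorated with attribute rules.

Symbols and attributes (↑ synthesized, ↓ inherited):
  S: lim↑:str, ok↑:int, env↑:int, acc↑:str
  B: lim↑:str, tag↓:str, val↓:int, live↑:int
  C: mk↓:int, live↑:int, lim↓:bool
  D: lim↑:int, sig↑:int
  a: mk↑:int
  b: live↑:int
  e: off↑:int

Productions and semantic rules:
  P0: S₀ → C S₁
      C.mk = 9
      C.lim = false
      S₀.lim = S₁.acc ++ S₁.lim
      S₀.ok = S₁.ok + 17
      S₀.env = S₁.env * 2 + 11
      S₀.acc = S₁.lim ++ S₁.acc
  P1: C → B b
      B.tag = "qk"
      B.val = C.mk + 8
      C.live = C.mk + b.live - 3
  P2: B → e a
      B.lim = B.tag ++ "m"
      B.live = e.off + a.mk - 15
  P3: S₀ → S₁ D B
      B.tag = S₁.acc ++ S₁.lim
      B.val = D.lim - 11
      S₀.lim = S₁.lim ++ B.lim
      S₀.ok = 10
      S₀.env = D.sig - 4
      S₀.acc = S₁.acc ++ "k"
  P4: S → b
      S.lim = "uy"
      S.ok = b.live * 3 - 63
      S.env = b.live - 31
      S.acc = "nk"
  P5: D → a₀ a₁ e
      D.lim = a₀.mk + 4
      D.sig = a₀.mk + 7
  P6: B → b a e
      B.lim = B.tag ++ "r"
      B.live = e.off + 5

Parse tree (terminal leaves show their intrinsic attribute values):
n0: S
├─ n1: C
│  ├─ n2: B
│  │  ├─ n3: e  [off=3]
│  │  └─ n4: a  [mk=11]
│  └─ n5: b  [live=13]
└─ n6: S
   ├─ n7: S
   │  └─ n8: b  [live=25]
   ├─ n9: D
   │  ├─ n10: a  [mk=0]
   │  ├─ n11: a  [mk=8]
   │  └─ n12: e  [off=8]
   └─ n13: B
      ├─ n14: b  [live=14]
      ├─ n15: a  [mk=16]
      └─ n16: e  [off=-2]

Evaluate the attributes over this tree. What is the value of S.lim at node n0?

"nkkuynkuyr"

1. n1.mk = 9  [9]
2. n1.lim = false  [false]
3. n2.tag = "qk"  ["qk"]
4. n2.val = 17  [C.mk + 8]
5. n3.off = 3  [terminal]
6. n4.mk = 11  [terminal]
7. n2.lim = "qkm"  [B.tag ++ "m"]
8. n2.live = -1  [e.off + a.mk - 15]
9. n5.live = 13  [terminal]
10. n1.live = 19  [C.mk + b.live - 3]
11. n8.live = 25  [terminal]
12. n7.lim = "uy"  ["uy"]
13. n7.ok = 12  [b.live * 3 - 63]
14. n7.env = -6  [b.live - 31]
15. n7.acc = "nk"  ["nk"]
16. n10.mk = 0  [terminal]
17. n11.mk = 8  [terminal]
18. n12.off = 8  [terminal]
19. n9.lim = 4  [a₀.mk + 4]
20. n9.sig = 7  [a₀.mk + 7]
21. n13.tag = "nkuy"  [S₁.acc ++ S₁.lim]
22. n13.val = -7  [D.lim - 11]
23. n14.live = 14  [terminal]
24. n15.mk = 16  [terminal]
25. n16.off = -2  [terminal]
26. n13.lim = "nkuyr"  [B.tag ++ "r"]
27. n13.live = 3  [e.off + 5]
28. n6.lim = "uynkuyr"  [S₁.lim ++ B.lim]
29. n6.ok = 10  [10]
30. n6.env = 3  [D.sig - 4]
31. n6.acc = "nkk"  [S₁.acc ++ "k"]
32. n0.lim = "nkkuynkuyr"  [S₁.acc ++ S₁.lim]
33. n0.ok = 27  [S₁.ok + 17]
34. n0.env = 17  [S₁.env * 2 + 11]
35. n0.acc = "uynkuyrnkk"  [S₁.lim ++ S₁.acc]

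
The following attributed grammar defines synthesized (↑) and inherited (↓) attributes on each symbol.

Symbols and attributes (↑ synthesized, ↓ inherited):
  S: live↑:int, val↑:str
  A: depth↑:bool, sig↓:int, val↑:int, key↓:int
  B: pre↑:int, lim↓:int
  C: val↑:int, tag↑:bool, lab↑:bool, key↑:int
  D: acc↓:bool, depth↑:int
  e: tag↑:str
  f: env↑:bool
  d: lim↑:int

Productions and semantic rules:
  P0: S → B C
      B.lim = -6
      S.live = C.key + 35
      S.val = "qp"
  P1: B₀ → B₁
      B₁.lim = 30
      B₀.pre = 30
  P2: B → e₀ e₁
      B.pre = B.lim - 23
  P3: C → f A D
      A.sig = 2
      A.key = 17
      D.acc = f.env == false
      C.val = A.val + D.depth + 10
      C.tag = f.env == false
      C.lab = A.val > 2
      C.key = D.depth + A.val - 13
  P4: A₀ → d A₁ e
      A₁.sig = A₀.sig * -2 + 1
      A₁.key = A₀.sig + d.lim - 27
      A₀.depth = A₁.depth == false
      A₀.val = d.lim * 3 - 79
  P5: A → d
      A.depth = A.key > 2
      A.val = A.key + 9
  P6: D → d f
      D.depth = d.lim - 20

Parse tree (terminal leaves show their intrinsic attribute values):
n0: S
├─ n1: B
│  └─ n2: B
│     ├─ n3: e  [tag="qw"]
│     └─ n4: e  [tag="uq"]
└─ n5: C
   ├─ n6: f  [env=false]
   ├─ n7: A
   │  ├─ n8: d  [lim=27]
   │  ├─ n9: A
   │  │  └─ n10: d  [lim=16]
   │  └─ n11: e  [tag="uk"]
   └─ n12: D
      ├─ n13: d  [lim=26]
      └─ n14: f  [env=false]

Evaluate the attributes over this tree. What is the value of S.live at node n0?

1. n1.lim = -6  [-6]
2. n2.lim = 30  [30]
3. n3.tag = "qw"  [terminal]
4. n4.tag = "uq"  [terminal]
5. n2.pre = 7  [B.lim - 23]
6. n1.pre = 30  [30]
7. n6.env = false  [terminal]
8. n7.sig = 2  [2]
9. n7.key = 17  [17]
10. n8.lim = 27  [terminal]
11. n9.sig = -3  [A₀.sig * -2 + 1]
12. n9.key = 2  [A₀.sig + d.lim - 27]
13. n10.lim = 16  [terminal]
14. n9.depth = false  [A.key > 2]
15. n9.val = 11  [A.key + 9]
16. n11.tag = "uk"  [terminal]
17. n7.depth = true  [A₁.depth == false]
18. n7.val = 2  [d.lim * 3 - 79]
19. n12.acc = true  [f.env == false]
20. n13.lim = 26  [terminal]
21. n14.env = false  [terminal]
22. n12.depth = 6  [d.lim - 20]
23. n5.val = 18  [A.val + D.depth + 10]
24. n5.tag = true  [f.env == false]
25. n5.lab = false  [A.val > 2]
26. n5.key = -5  [D.depth + A.val - 13]
27. n0.live = 30  [C.key + 35]
28. n0.val = "qp"  ["qp"]

30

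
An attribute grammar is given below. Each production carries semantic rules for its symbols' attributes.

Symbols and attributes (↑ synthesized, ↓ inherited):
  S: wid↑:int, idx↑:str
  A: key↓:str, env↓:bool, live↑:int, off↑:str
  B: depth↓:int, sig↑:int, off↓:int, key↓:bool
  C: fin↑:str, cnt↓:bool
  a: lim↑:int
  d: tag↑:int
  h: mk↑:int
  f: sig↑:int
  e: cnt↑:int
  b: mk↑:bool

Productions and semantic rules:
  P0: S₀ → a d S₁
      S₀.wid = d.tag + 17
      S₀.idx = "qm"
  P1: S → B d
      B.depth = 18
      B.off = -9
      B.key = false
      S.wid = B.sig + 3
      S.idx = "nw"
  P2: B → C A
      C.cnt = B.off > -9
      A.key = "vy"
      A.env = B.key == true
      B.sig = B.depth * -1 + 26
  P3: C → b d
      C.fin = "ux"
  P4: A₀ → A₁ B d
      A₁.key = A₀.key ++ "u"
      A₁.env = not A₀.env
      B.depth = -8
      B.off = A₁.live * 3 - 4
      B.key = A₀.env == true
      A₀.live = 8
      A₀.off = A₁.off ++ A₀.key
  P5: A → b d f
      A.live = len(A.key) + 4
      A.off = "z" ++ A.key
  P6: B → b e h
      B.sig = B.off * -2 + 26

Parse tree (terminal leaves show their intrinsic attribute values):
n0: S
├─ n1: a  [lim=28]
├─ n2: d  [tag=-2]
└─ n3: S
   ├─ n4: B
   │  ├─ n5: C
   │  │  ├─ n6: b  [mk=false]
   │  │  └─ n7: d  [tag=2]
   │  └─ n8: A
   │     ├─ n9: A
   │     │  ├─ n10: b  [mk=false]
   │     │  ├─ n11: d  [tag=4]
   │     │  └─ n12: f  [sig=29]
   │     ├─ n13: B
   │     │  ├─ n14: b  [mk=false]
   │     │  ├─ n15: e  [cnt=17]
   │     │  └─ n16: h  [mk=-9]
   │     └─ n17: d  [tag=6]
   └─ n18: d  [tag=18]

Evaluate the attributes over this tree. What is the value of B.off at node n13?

1. n1.lim = 28  [terminal]
2. n2.tag = -2  [terminal]
3. n4.depth = 18  [18]
4. n4.off = -9  [-9]
5. n4.key = false  [false]
6. n5.cnt = false  [B.off > -9]
7. n6.mk = false  [terminal]
8. n7.tag = 2  [terminal]
9. n5.fin = "ux"  ["ux"]
10. n8.key = "vy"  ["vy"]
11. n8.env = false  [B.key == true]
12. n9.key = "vyu"  [A₀.key ++ "u"]
13. n9.env = true  [not A₀.env]
14. n10.mk = false  [terminal]
15. n11.tag = 4  [terminal]
16. n12.sig = 29  [terminal]
17. n9.live = 7  [len(A.key) + 4]
18. n9.off = "zvyu"  ["z" ++ A.key]
19. n13.depth = -8  [-8]
20. n13.off = 17  [A₁.live * 3 - 4]
21. n13.key = false  [A₀.env == true]
22. n14.mk = false  [terminal]
23. n15.cnt = 17  [terminal]
24. n16.mk = -9  [terminal]
25. n13.sig = -8  [B.off * -2 + 26]
26. n17.tag = 6  [terminal]
27. n8.live = 8  [8]
28. n8.off = "zvyuvy"  [A₁.off ++ A₀.key]
29. n4.sig = 8  [B.depth * -1 + 26]
30. n18.tag = 18  [terminal]
31. n3.wid = 11  [B.sig + 3]
32. n3.idx = "nw"  ["nw"]
33. n0.wid = 15  [d.tag + 17]
34. n0.idx = "qm"  ["qm"]

17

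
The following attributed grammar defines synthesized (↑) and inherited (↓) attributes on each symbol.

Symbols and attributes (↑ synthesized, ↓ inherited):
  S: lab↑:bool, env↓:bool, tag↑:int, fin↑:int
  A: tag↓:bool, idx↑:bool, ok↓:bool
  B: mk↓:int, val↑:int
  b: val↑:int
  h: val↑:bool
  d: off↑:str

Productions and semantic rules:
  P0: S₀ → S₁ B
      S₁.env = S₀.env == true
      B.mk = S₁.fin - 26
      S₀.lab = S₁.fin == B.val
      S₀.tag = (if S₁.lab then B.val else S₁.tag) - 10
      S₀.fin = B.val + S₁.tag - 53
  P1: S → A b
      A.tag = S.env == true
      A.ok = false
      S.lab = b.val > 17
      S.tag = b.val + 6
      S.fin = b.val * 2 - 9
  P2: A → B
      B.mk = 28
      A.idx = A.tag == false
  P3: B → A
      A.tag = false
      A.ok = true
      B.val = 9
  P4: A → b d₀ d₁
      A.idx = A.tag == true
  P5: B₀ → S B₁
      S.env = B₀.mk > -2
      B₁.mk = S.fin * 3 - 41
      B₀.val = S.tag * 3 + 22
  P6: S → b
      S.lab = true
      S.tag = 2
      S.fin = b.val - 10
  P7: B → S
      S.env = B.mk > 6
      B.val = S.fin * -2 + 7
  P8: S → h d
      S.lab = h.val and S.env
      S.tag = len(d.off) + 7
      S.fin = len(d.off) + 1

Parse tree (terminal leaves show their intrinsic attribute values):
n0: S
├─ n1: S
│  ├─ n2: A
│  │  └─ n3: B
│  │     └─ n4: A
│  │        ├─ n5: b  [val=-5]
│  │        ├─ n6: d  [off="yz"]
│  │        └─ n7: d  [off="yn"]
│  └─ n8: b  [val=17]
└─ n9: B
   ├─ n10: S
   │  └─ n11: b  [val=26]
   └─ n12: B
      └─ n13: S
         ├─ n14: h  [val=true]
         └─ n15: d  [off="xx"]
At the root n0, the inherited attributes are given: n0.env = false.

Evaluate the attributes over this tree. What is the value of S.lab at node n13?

true

1. n0.env = false  [given at root]
2. n1.env = false  [S₀.env == true]
3. n2.tag = false  [S.env == true]
4. n2.ok = false  [false]
5. n3.mk = 28  [28]
6. n4.tag = false  [false]
7. n4.ok = true  [true]
8. n5.val = -5  [terminal]
9. n6.off = "yz"  [terminal]
10. n7.off = "yn"  [terminal]
11. n4.idx = false  [A.tag == true]
12. n3.val = 9  [9]
13. n2.idx = true  [A.tag == false]
14. n8.val = 17  [terminal]
15. n1.lab = false  [b.val > 17]
16. n1.tag = 23  [b.val + 6]
17. n1.fin = 25  [b.val * 2 - 9]
18. n9.mk = -1  [S₁.fin - 26]
19. n10.env = true  [B₀.mk > -2]
20. n11.val = 26  [terminal]
21. n10.lab = true  [true]
22. n10.tag = 2  [2]
23. n10.fin = 16  [b.val - 10]
24. n12.mk = 7  [S.fin * 3 - 41]
25. n13.env = true  [B.mk > 6]
26. n14.val = true  [terminal]
27. n15.off = "xx"  [terminal]
28. n13.lab = true  [h.val and S.env]
29. n13.tag = 9  [len(d.off) + 7]
30. n13.fin = 3  [len(d.off) + 1]
31. n12.val = 1  [S.fin * -2 + 7]
32. n9.val = 28  [S.tag * 3 + 22]
33. n0.lab = false  [S₁.fin == B.val]
34. n0.tag = 13  [(if S₁.lab then B.val else S₁.tag) - 10]
35. n0.fin = -2  [B.val + S₁.tag - 53]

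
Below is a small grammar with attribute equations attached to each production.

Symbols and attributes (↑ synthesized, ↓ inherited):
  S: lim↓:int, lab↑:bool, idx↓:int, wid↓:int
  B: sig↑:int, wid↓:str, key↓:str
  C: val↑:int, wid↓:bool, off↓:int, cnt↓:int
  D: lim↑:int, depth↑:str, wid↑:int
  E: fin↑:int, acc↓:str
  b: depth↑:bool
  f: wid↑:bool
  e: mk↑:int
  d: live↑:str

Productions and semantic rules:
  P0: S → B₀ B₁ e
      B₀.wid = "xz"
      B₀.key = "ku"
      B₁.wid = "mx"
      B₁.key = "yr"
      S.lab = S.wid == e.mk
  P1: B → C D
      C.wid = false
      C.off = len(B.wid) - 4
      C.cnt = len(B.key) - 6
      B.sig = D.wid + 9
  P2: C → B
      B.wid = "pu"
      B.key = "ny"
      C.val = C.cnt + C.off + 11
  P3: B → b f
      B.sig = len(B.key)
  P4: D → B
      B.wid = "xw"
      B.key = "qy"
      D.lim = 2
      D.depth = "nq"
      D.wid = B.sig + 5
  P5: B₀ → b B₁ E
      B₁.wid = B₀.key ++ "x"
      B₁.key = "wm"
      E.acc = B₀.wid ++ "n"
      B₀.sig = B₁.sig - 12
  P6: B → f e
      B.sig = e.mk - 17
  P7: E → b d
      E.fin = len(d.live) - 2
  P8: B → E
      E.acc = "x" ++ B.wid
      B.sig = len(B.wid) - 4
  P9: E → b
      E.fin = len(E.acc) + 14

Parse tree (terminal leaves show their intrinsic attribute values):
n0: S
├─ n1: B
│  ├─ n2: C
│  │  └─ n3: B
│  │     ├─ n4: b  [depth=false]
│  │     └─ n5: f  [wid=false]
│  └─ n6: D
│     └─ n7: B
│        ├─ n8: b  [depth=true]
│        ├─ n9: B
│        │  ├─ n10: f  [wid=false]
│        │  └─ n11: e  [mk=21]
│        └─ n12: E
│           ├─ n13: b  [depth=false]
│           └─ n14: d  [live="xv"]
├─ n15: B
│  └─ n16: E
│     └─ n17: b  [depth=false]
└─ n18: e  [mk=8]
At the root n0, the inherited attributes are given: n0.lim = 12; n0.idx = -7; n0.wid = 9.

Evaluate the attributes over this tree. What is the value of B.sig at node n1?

6

1. n0.lim = 12  [given at root]
2. n0.idx = -7  [given at root]
3. n0.wid = 9  [given at root]
4. n1.wid = "xz"  ["xz"]
5. n1.key = "ku"  ["ku"]
6. n2.wid = false  [false]
7. n2.off = -2  [len(B.wid) - 4]
8. n2.cnt = -4  [len(B.key) - 6]
9. n3.wid = "pu"  ["pu"]
10. n3.key = "ny"  ["ny"]
11. n4.depth = false  [terminal]
12. n5.wid = false  [terminal]
13. n3.sig = 2  [len(B.key)]
14. n2.val = 5  [C.cnt + C.off + 11]
15. n7.wid = "xw"  ["xw"]
16. n7.key = "qy"  ["qy"]
17. n8.depth = true  [terminal]
18. n9.wid = "qyx"  [B₀.key ++ "x"]
19. n9.key = "wm"  ["wm"]
20. n10.wid = false  [terminal]
21. n11.mk = 21  [terminal]
22. n9.sig = 4  [e.mk - 17]
23. n12.acc = "xwn"  [B₀.wid ++ "n"]
24. n13.depth = false  [terminal]
25. n14.live = "xv"  [terminal]
26. n12.fin = 0  [len(d.live) - 2]
27. n7.sig = -8  [B₁.sig - 12]
28. n6.lim = 2  [2]
29. n6.depth = "nq"  ["nq"]
30. n6.wid = -3  [B.sig + 5]
31. n1.sig = 6  [D.wid + 9]
32. n15.wid = "mx"  ["mx"]
33. n15.key = "yr"  ["yr"]
34. n16.acc = "xmx"  ["x" ++ B.wid]
35. n17.depth = false  [terminal]
36. n16.fin = 17  [len(E.acc) + 14]
37. n15.sig = -2  [len(B.wid) - 4]
38. n18.mk = 8  [terminal]
39. n0.lab = false  [S.wid == e.mk]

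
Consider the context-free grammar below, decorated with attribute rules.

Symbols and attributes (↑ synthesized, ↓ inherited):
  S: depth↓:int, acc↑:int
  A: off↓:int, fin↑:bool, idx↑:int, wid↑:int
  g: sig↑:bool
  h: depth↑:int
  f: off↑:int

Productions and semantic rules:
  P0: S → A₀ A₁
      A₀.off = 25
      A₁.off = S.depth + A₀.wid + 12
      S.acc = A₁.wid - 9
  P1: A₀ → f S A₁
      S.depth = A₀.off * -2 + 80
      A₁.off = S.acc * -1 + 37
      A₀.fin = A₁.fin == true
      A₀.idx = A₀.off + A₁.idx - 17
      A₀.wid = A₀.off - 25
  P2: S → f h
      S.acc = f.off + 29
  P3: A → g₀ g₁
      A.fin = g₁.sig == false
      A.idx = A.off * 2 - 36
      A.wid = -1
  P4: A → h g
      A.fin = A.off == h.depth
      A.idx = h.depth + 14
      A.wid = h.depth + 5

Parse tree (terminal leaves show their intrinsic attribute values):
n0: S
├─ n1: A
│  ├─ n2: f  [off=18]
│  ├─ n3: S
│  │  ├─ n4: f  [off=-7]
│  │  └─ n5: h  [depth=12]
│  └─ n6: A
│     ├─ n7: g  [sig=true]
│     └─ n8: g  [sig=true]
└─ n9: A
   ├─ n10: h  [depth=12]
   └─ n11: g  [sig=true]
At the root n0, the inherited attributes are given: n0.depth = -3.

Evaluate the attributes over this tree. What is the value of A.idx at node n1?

2

1. n0.depth = -3  [given at root]
2. n1.off = 25  [25]
3. n2.off = 18  [terminal]
4. n3.depth = 30  [A₀.off * -2 + 80]
5. n4.off = -7  [terminal]
6. n5.depth = 12  [terminal]
7. n3.acc = 22  [f.off + 29]
8. n6.off = 15  [S.acc * -1 + 37]
9. n7.sig = true  [terminal]
10. n8.sig = true  [terminal]
11. n6.fin = false  [g₁.sig == false]
12. n6.idx = -6  [A.off * 2 - 36]
13. n6.wid = -1  [-1]
14. n1.fin = false  [A₁.fin == true]
15. n1.idx = 2  [A₀.off + A₁.idx - 17]
16. n1.wid = 0  [A₀.off - 25]
17. n9.off = 9  [S.depth + A₀.wid + 12]
18. n10.depth = 12  [terminal]
19. n11.sig = true  [terminal]
20. n9.fin = false  [A.off == h.depth]
21. n9.idx = 26  [h.depth + 14]
22. n9.wid = 17  [h.depth + 5]
23. n0.acc = 8  [A₁.wid - 9]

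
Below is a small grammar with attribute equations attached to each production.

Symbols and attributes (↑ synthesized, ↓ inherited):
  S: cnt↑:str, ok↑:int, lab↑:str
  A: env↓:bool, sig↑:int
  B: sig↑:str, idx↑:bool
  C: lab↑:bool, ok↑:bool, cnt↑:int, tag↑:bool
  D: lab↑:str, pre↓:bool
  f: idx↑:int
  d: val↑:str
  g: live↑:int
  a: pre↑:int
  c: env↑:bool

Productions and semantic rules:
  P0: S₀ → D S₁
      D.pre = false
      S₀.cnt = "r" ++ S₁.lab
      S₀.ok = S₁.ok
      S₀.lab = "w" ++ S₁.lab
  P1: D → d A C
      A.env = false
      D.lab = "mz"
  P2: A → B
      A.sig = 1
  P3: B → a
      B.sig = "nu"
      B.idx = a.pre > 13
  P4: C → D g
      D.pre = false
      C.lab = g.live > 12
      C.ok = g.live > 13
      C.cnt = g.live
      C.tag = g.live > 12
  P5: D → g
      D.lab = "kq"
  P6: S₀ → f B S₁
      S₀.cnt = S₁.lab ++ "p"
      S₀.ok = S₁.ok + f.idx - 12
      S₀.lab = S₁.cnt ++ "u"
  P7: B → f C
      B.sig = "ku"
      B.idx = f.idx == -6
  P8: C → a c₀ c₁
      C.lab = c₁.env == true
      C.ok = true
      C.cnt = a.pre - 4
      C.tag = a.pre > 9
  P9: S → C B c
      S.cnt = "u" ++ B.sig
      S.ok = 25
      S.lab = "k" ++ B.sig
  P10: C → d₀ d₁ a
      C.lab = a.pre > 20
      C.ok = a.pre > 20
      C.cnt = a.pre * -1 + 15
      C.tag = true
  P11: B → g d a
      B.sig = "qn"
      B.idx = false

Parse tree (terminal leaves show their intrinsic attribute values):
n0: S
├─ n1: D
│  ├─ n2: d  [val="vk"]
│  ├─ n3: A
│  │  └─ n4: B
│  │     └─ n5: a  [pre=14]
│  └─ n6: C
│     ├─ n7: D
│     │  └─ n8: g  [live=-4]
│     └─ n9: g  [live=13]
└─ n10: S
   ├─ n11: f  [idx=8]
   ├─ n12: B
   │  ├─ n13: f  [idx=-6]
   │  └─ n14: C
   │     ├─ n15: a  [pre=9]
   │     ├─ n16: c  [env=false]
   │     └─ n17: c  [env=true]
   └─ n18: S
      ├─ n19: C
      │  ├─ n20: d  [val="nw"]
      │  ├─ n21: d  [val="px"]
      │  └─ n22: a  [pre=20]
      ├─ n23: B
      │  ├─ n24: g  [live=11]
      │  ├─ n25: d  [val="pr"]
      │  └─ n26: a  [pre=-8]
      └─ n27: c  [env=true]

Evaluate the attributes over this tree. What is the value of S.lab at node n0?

1. n1.pre = false  [false]
2. n2.val = "vk"  [terminal]
3. n3.env = false  [false]
4. n5.pre = 14  [terminal]
5. n4.sig = "nu"  ["nu"]
6. n4.idx = true  [a.pre > 13]
7. n3.sig = 1  [1]
8. n7.pre = false  [false]
9. n8.live = -4  [terminal]
10. n7.lab = "kq"  ["kq"]
11. n9.live = 13  [terminal]
12. n6.lab = true  [g.live > 12]
13. n6.ok = false  [g.live > 13]
14. n6.cnt = 13  [g.live]
15. n6.tag = true  [g.live > 12]
16. n1.lab = "mz"  ["mz"]
17. n11.idx = 8  [terminal]
18. n13.idx = -6  [terminal]
19. n15.pre = 9  [terminal]
20. n16.env = false  [terminal]
21. n17.env = true  [terminal]
22. n14.lab = true  [c₁.env == true]
23. n14.ok = true  [true]
24. n14.cnt = 5  [a.pre - 4]
25. n14.tag = false  [a.pre > 9]
26. n12.sig = "ku"  ["ku"]
27. n12.idx = true  [f.idx == -6]
28. n20.val = "nw"  [terminal]
29. n21.val = "px"  [terminal]
30. n22.pre = 20  [terminal]
31. n19.lab = false  [a.pre > 20]
32. n19.ok = false  [a.pre > 20]
33. n19.cnt = -5  [a.pre * -1 + 15]
34. n19.tag = true  [true]
35. n24.live = 11  [terminal]
36. n25.val = "pr"  [terminal]
37. n26.pre = -8  [terminal]
38. n23.sig = "qn"  ["qn"]
39. n23.idx = false  [false]
40. n27.env = true  [terminal]
41. n18.cnt = "uqn"  ["u" ++ B.sig]
42. n18.ok = 25  [25]
43. n18.lab = "kqn"  ["k" ++ B.sig]
44. n10.cnt = "kqnp"  [S₁.lab ++ "p"]
45. n10.ok = 21  [S₁.ok + f.idx - 12]
46. n10.lab = "uqnu"  [S₁.cnt ++ "u"]
47. n0.cnt = "ruqnu"  ["r" ++ S₁.lab]
48. n0.ok = 21  [S₁.ok]
49. n0.lab = "wuqnu"  ["w" ++ S₁.lab]

"wuqnu"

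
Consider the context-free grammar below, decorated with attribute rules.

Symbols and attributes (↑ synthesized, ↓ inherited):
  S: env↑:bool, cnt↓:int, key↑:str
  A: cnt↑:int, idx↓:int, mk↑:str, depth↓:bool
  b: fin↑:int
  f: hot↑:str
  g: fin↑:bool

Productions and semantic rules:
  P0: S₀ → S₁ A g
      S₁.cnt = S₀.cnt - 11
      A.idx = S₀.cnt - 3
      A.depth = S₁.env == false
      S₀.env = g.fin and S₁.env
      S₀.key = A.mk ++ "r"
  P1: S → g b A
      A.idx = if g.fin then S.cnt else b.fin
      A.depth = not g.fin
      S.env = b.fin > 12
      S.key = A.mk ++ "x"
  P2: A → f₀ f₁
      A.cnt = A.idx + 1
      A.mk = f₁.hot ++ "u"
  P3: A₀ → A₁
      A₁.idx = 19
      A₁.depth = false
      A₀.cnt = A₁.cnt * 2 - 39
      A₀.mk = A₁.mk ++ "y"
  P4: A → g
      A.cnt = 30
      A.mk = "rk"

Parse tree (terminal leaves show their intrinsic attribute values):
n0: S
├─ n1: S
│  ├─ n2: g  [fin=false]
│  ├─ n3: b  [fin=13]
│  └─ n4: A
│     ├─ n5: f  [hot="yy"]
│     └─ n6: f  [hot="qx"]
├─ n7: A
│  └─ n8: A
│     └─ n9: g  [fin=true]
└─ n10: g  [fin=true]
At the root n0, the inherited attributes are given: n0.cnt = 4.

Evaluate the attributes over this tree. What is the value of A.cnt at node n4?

1. n0.cnt = 4  [given at root]
2. n1.cnt = -7  [S₀.cnt - 11]
3. n2.fin = false  [terminal]
4. n3.fin = 13  [terminal]
5. n4.idx = 13  [if g.fin then S.cnt else b.fin]
6. n4.depth = true  [not g.fin]
7. n5.hot = "yy"  [terminal]
8. n6.hot = "qx"  [terminal]
9. n4.cnt = 14  [A.idx + 1]
10. n4.mk = "qxu"  [f₁.hot ++ "u"]
11. n1.env = true  [b.fin > 12]
12. n1.key = "qxux"  [A.mk ++ "x"]
13. n7.idx = 1  [S₀.cnt - 3]
14. n7.depth = false  [S₁.env == false]
15. n8.idx = 19  [19]
16. n8.depth = false  [false]
17. n9.fin = true  [terminal]
18. n8.cnt = 30  [30]
19. n8.mk = "rk"  ["rk"]
20. n7.cnt = 21  [A₁.cnt * 2 - 39]
21. n7.mk = "rky"  [A₁.mk ++ "y"]
22. n10.fin = true  [terminal]
23. n0.env = true  [g.fin and S₁.env]
24. n0.key = "rkyr"  [A.mk ++ "r"]

14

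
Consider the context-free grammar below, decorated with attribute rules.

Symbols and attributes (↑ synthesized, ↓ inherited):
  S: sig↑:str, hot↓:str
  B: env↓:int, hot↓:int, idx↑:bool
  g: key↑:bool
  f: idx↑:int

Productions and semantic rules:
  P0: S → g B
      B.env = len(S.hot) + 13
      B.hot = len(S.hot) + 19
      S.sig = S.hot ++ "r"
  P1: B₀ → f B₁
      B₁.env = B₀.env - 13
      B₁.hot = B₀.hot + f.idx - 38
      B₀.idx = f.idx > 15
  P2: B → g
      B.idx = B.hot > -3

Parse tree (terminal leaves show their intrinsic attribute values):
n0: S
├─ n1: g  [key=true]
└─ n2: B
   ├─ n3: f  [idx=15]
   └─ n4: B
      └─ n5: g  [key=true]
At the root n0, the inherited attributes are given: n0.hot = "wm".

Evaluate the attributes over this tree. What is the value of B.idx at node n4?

true

1. n0.hot = "wm"  [given at root]
2. n1.key = true  [terminal]
3. n2.env = 15  [len(S.hot) + 13]
4. n2.hot = 21  [len(S.hot) + 19]
5. n3.idx = 15  [terminal]
6. n4.env = 2  [B₀.env - 13]
7. n4.hot = -2  [B₀.hot + f.idx - 38]
8. n5.key = true  [terminal]
9. n4.idx = true  [B.hot > -3]
10. n2.idx = false  [f.idx > 15]
11. n0.sig = "wmr"  [S.hot ++ "r"]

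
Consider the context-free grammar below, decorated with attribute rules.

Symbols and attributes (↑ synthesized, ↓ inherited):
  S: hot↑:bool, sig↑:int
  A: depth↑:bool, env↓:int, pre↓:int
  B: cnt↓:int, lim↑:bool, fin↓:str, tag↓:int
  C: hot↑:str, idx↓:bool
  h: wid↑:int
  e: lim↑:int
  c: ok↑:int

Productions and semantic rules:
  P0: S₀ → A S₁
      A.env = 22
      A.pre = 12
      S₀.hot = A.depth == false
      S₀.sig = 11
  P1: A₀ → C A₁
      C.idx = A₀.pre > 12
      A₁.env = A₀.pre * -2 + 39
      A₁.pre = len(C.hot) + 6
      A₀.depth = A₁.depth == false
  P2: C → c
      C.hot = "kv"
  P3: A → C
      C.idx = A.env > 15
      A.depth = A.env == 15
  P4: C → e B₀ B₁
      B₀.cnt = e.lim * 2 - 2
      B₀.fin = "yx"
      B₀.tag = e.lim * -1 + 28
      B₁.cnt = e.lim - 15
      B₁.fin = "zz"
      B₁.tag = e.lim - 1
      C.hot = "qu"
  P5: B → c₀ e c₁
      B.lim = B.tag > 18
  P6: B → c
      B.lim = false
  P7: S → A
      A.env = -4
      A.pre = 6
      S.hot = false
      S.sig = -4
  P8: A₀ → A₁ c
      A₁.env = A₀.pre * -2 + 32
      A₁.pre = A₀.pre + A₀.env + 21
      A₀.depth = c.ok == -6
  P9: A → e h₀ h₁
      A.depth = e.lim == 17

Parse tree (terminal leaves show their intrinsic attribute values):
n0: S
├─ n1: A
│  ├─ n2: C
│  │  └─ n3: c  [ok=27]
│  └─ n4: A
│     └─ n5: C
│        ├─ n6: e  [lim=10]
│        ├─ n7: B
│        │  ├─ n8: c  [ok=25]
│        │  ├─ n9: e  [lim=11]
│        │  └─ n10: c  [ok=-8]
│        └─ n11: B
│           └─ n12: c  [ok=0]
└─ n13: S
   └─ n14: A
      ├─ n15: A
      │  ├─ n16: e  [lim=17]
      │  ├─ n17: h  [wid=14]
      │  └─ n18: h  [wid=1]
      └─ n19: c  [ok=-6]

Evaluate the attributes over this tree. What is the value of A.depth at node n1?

false

1. n1.env = 22  [22]
2. n1.pre = 12  [12]
3. n2.idx = false  [A₀.pre > 12]
4. n3.ok = 27  [terminal]
5. n2.hot = "kv"  ["kv"]
6. n4.env = 15  [A₀.pre * -2 + 39]
7. n4.pre = 8  [len(C.hot) + 6]
8. n5.idx = false  [A.env > 15]
9. n6.lim = 10  [terminal]
10. n7.cnt = 18  [e.lim * 2 - 2]
11. n7.fin = "yx"  ["yx"]
12. n7.tag = 18  [e.lim * -1 + 28]
13. n8.ok = 25  [terminal]
14. n9.lim = 11  [terminal]
15. n10.ok = -8  [terminal]
16. n7.lim = false  [B.tag > 18]
17. n11.cnt = -5  [e.lim - 15]
18. n11.fin = "zz"  ["zz"]
19. n11.tag = 9  [e.lim - 1]
20. n12.ok = 0  [terminal]
21. n11.lim = false  [false]
22. n5.hot = "qu"  ["qu"]
23. n4.depth = true  [A.env == 15]
24. n1.depth = false  [A₁.depth == false]
25. n14.env = -4  [-4]
26. n14.pre = 6  [6]
27. n15.env = 20  [A₀.pre * -2 + 32]
28. n15.pre = 23  [A₀.pre + A₀.env + 21]
29. n16.lim = 17  [terminal]
30. n17.wid = 14  [terminal]
31. n18.wid = 1  [terminal]
32. n15.depth = true  [e.lim == 17]
33. n19.ok = -6  [terminal]
34. n14.depth = true  [c.ok == -6]
35. n13.hot = false  [false]
36. n13.sig = -4  [-4]
37. n0.hot = true  [A.depth == false]
38. n0.sig = 11  [11]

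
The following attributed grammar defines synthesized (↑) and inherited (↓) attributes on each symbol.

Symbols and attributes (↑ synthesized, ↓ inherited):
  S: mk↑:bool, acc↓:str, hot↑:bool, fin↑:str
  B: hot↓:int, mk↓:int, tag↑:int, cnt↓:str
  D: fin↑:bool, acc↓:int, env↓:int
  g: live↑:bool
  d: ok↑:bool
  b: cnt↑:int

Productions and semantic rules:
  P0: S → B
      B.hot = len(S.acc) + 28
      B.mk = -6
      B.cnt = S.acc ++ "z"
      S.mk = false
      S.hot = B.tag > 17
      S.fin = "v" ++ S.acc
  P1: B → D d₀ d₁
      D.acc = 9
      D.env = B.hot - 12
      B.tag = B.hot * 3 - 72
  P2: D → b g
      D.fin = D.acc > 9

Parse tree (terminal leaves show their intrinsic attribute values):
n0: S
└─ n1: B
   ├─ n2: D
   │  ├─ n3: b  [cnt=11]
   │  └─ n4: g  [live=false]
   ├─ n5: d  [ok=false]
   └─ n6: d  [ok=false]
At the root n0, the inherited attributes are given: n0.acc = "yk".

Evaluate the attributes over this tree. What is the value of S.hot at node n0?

true

1. n0.acc = "yk"  [given at root]
2. n1.hot = 30  [len(S.acc) + 28]
3. n1.mk = -6  [-6]
4. n1.cnt = "ykz"  [S.acc ++ "z"]
5. n2.acc = 9  [9]
6. n2.env = 18  [B.hot - 12]
7. n3.cnt = 11  [terminal]
8. n4.live = false  [terminal]
9. n2.fin = false  [D.acc > 9]
10. n5.ok = false  [terminal]
11. n6.ok = false  [terminal]
12. n1.tag = 18  [B.hot * 3 - 72]
13. n0.mk = false  [false]
14. n0.hot = true  [B.tag > 17]
15. n0.fin = "vyk"  ["v" ++ S.acc]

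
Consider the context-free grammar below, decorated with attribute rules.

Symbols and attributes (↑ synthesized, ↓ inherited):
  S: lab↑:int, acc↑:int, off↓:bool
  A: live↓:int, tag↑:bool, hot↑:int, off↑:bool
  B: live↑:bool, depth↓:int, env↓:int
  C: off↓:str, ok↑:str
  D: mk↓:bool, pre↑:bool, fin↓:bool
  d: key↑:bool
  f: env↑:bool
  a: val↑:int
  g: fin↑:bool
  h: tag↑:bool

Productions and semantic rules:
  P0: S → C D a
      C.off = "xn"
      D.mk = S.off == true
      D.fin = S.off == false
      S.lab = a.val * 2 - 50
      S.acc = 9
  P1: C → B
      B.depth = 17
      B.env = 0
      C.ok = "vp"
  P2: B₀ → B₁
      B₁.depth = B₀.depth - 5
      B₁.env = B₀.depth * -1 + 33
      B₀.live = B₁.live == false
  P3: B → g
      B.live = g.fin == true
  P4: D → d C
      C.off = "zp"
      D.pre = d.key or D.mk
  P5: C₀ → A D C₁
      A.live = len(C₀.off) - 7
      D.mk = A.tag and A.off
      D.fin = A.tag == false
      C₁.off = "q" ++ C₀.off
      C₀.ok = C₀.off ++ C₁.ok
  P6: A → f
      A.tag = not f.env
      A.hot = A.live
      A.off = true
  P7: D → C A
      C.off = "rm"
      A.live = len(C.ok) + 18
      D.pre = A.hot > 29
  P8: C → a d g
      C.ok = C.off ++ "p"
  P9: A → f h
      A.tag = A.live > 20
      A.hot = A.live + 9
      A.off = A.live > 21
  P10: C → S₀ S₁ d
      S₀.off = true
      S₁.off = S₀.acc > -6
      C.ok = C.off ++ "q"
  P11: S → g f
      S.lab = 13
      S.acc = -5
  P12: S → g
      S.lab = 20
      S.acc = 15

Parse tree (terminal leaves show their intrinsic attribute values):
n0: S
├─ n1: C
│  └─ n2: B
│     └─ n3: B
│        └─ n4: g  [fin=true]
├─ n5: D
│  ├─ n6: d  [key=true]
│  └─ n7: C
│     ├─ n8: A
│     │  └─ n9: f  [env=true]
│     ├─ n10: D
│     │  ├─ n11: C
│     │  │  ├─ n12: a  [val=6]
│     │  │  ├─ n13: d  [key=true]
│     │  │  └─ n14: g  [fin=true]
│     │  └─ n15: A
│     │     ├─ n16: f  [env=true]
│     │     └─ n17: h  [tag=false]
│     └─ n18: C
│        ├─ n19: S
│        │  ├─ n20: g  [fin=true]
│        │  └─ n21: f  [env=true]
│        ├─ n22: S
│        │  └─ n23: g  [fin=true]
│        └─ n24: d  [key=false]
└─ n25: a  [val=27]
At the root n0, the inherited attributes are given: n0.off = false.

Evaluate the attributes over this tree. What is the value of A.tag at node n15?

1. n0.off = false  [given at root]
2. n1.off = "xn"  ["xn"]
3. n2.depth = 17  [17]
4. n2.env = 0  [0]
5. n3.depth = 12  [B₀.depth - 5]
6. n3.env = 16  [B₀.depth * -1 + 33]
7. n4.fin = true  [terminal]
8. n3.live = true  [g.fin == true]
9. n2.live = false  [B₁.live == false]
10. n1.ok = "vp"  ["vp"]
11. n5.mk = false  [S.off == true]
12. n5.fin = true  [S.off == false]
13. n6.key = true  [terminal]
14. n7.off = "zp"  ["zp"]
15. n8.live = -5  [len(C₀.off) - 7]
16. n9.env = true  [terminal]
17. n8.tag = false  [not f.env]
18. n8.hot = -5  [A.live]
19. n8.off = true  [true]
20. n10.mk = false  [A.tag and A.off]
21. n10.fin = true  [A.tag == false]
22. n11.off = "rm"  ["rm"]
23. n12.val = 6  [terminal]
24. n13.key = true  [terminal]
25. n14.fin = true  [terminal]
26. n11.ok = "rmp"  [C.off ++ "p"]
27. n15.live = 21  [len(C.ok) + 18]
28. n16.env = true  [terminal]
29. n17.tag = false  [terminal]
30. n15.tag = true  [A.live > 20]
31. n15.hot = 30  [A.live + 9]
32. n15.off = false  [A.live > 21]
33. n10.pre = true  [A.hot > 29]
34. n18.off = "qzp"  ["q" ++ C₀.off]
35. n19.off = true  [true]
36. n20.fin = true  [terminal]
37. n21.env = true  [terminal]
38. n19.lab = 13  [13]
39. n19.acc = -5  [-5]
40. n22.off = true  [S₀.acc > -6]
41. n23.fin = true  [terminal]
42. n22.lab = 20  [20]
43. n22.acc = 15  [15]
44. n24.key = false  [terminal]
45. n18.ok = "qzpq"  [C.off ++ "q"]
46. n7.ok = "zpqzpq"  [C₀.off ++ C₁.ok]
47. n5.pre = true  [d.key or D.mk]
48. n25.val = 27  [terminal]
49. n0.lab = 4  [a.val * 2 - 50]
50. n0.acc = 9  [9]

true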